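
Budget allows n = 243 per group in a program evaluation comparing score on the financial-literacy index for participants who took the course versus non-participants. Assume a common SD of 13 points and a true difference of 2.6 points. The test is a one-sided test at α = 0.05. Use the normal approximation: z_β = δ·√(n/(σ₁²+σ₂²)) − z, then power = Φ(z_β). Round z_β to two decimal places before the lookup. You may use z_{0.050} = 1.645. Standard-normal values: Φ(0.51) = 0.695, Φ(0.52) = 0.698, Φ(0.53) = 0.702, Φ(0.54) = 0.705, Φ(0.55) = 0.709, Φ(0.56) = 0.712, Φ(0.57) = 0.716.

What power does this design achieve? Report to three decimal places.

Power ≈ 0.712

z_β = δ·√(n/(σ₁²+σ₂²)) − z_α
    = 2.6 · √(243/338) − 1.645
    = 2.6 · 0.84790 − 1.645
    = 2.2045 − 1.645 = 0.5595 → 0.56
Power = Φ(0.56) = 0.712.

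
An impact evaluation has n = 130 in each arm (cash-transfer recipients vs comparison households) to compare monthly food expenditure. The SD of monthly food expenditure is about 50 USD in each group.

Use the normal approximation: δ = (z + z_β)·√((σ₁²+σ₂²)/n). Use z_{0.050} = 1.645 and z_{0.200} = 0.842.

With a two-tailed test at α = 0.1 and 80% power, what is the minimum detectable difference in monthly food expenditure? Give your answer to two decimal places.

Minimum detectable difference ≈ 15.42 USD

δ = (z_{α/2} + z_β) · √((σ₁²+σ₂²)/n)
  = (1.645 + 0.842) · √(5000/130)
  = 2.487 · √38.4615
  = 2.487 · 6.2017
  = 15.4237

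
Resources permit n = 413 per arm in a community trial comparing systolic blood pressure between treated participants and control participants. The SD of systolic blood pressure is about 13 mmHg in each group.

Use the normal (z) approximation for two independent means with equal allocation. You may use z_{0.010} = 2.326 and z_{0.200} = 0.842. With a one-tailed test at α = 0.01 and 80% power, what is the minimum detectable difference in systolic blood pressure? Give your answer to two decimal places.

Minimum detectable difference ≈ 2.87 mmHg

δ = (z_α + z_β) · √((σ₁²+σ₂²)/n)
  = (2.326 + 0.842) · √(338/413)
  = 3.168 · √0.8184
  = 3.168 · 0.9047
  = 2.8659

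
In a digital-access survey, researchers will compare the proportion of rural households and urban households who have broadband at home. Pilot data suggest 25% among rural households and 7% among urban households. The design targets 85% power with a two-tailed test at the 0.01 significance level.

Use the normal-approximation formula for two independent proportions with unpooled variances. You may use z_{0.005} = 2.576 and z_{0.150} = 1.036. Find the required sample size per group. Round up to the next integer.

n = 102 per group

n = (z_{α/2} + z_β)² · [p₁(1−p₁) + p₂(1−p₂)] / (p₁ − p₂)²
  = (2.576 + 1.036)² · (0.25·0.75 + 0.07·0.93) / (0.18)²
  = (3.612)² · (0.1875 + 0.0651) / 0.0324
  = 13.0465 · 0.2526 / 0.0324
  = 101.71
Round up → n = 102 per group.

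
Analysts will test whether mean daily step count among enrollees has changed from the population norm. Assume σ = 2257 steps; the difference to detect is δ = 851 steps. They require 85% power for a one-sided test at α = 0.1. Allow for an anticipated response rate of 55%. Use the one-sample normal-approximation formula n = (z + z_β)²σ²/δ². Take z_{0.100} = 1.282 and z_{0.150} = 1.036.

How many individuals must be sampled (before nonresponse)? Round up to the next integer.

n = (z_α + z_β)² · σ² / δ²
  = (1.282 + 1.036)² · 2257² / 851²
  = 5.3731 · 5094049 / 724201
  = 37.79
Adjust for 55% response: 37.79 / 0.55 = 68.72.
Round up → n = 69.

n = 69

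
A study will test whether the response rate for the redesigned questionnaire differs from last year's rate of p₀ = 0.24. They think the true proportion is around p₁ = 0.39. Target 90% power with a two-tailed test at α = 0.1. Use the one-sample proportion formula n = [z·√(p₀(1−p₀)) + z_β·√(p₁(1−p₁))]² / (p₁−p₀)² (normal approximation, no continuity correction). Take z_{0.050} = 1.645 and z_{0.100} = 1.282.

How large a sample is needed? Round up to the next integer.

n = 79

n = [z_{α/2}·√(p₀q₀) + z_β·√(p₁q₁)]² / (p₁ − p₀)²
  = [1.645·√(0.24·0.76) + 1.282·√(0.39·0.61)]² / (0.15)²
  = [1.645·0.4271 + 1.282·0.4877]² / 0.0225
  = [1.3278]² / 0.0225
  = 78.36
Round up → n = 79.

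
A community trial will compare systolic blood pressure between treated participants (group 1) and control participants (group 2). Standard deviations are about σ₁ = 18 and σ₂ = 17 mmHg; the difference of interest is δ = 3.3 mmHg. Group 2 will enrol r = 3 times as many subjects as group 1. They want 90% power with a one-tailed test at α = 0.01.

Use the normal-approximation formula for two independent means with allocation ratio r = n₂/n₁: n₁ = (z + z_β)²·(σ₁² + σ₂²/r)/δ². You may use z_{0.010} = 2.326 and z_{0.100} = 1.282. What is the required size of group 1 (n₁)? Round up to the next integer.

n₁ = (z_α + z_β)² · (σ₁² + σ₂²/r) / δ²
   = (2.326 + 1.282)² · (18² + 17²/3) / 3.3²
   = 13.0177 · (324 + 96.3333) / 10.89
   = 13.0177 · 420.3333 / 10.89
   = 502.46
Round up → n₁ = 503; n₂ = r·n₁ = 3 × 503 = 1509.

n₁ = 503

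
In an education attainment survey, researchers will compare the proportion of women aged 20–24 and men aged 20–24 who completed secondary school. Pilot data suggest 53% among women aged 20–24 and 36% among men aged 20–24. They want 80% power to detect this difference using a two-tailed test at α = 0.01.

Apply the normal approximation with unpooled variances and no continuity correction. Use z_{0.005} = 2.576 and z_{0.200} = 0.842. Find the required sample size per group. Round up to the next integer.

n = 194 per group

n = (z_{α/2} + z_β)² · [p₁(1−p₁) + p₂(1−p₂)] / (p₁ − p₂)²
  = (2.576 + 0.842)² · (0.53·0.47 + 0.36·0.64) / (0.17)²
  = (3.418)² · (0.2491 + 0.2304) / 0.0289
  = 11.6827 · 0.4795 / 0.0289
  = 193.84
Round up → n = 194 per group.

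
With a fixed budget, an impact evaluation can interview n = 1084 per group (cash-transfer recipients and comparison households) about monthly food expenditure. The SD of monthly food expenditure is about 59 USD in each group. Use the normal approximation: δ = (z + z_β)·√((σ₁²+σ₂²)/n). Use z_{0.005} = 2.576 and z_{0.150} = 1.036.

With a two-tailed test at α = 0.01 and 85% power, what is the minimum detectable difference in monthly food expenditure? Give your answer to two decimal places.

Minimum detectable difference ≈ 9.15 USD

δ = (z_{α/2} + z_β) · √((σ₁²+σ₂²)/n)
  = (2.576 + 1.036) · √(6962/1084)
  = 3.612 · √6.4225
  = 3.612 · 2.5343
  = 9.1538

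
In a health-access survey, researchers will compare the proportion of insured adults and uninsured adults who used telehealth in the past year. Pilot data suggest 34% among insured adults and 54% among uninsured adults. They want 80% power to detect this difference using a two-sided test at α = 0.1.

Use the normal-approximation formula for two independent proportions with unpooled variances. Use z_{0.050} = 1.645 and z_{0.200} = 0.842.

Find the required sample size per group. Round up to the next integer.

n = 74 per group

n = (z_{α/2} + z_β)² · [p₁(1−p₁) + p₂(1−p₂)] / (p₁ − p₂)²
  = (1.645 + 0.842)² · (0.34·0.66 + 0.54·0.46) / (-0.20)²
  = (2.487)² · (0.2244 + 0.2484) / 0.0400
  = 6.1852 · 0.4728 / 0.0400
  = 73.11
Round up → n = 74 per group.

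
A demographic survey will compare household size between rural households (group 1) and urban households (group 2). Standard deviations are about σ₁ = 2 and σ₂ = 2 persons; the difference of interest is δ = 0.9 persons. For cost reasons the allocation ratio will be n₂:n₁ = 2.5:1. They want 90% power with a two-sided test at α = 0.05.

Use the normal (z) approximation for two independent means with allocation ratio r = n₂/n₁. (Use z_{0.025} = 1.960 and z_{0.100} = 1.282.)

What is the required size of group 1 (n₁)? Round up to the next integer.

n₁ = 73

n₁ = (z_{α/2} + z_β)² · (σ₁² + σ₂²/r) / δ²
   = (1.960 + 1.282)² · (2² + 2²/2.5) / 0.9²
   = 10.5106 · (4 + 1.6) / 0.81
   = 10.5106 · 5.6 / 0.81
   = 72.67
Round up → n₁ = 73; n₂ = r·n₁ = 2.5 × 73 = 183.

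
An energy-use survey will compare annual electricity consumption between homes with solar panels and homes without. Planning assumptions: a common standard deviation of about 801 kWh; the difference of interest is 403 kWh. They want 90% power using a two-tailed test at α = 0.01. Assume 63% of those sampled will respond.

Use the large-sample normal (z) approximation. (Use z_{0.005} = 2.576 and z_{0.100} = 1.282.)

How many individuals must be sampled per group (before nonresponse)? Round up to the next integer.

n = 187 per group

n = (z_{α/2} + z_β)² · (σ₁² + σ₂²) / δ²
  = (2.576 + 1.282)² · (2·801² = 1283202) / 403²
  = 14.8842 · 1283202 / 162409
  = 117.60
Adjust for 63% response: 117.60 / 0.63 = 186.67.
Round up → n = 187 per group.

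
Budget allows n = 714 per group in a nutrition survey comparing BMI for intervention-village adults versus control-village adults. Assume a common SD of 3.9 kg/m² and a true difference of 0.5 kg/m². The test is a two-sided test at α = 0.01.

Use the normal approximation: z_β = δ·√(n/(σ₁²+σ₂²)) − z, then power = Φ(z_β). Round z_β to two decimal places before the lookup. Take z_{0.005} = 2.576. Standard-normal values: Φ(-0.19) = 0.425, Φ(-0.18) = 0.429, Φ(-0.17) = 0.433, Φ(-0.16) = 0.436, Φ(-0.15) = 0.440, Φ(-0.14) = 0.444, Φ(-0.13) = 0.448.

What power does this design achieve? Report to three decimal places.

Power ≈ 0.440

z_β = δ·√(n/(σ₁²+σ₂²)) − z_{α/2}
    = 0.5 · √(714/30.42) − 2.576
    = 0.5 · 4.84473 − 2.576
    = 2.4224 − 2.576 = -0.1536 → -0.15
Power = Φ(-0.15) = 0.440.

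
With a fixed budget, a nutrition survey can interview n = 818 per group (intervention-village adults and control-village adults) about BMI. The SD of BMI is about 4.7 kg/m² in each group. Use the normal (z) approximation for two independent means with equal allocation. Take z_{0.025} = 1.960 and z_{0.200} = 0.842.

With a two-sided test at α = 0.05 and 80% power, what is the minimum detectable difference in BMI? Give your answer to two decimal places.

Minimum detectable difference ≈ 0.65 kg/m²

δ = (z_{α/2} + z_β) · √((σ₁²+σ₂²)/n)
  = (1.960 + 0.842) · √(44.18/818)
  = 2.802 · √0.05401
  = 2.802 · 0.2324
  = 0.6512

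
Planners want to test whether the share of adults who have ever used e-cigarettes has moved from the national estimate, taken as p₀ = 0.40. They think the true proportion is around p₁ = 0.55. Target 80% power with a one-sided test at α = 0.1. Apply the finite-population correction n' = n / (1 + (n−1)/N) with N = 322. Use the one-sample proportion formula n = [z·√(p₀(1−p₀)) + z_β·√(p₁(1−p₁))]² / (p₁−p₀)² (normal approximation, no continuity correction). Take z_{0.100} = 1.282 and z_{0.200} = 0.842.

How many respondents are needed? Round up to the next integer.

n = 43

n = [z_α·√(p₀q₀) + z_β·√(p₁q₁)]² / (p₁ − p₀)²
  = [1.282·√(0.40·0.60) + 0.842·√(0.55·0.45)]² / (0.15)²
  = [1.282·0.4899 + 0.842·0.4975]² / 0.0225
  = [1.0469]² / 0.0225
  = 48.71
Finite-population correction (N = 322): 48.71 / (1 + (48.71 − 1)/322) = 42.43.
Round up → n = 43.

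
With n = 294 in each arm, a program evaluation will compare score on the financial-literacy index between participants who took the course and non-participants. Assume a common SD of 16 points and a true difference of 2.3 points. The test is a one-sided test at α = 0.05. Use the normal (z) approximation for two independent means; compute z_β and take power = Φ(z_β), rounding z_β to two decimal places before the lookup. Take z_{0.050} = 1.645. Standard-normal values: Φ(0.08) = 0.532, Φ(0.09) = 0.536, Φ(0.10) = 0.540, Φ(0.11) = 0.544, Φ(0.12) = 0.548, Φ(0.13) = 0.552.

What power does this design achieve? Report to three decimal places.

Power ≈ 0.540

z_β = δ·√(n/(σ₁²+σ₂²)) − z_α
    = 2.3 · √(294/512) − 1.645
    = 2.3 · 0.75777 − 1.645
    = 1.7429 − 1.645 = 0.0979 → 0.10
Power = Φ(0.10) = 0.540.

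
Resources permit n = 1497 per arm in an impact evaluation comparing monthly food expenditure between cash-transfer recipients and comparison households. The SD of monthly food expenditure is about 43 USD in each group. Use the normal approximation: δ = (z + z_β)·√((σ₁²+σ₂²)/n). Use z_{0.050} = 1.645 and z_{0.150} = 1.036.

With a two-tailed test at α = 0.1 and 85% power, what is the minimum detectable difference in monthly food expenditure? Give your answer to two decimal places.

Minimum detectable difference ≈ 4.21 USD

δ = (z_{α/2} + z_β) · √((σ₁²+σ₂²)/n)
  = (1.645 + 1.036) · √(3698/1497)
  = 2.681 · √2.4703
  = 2.681 · 1.5717
  = 4.2138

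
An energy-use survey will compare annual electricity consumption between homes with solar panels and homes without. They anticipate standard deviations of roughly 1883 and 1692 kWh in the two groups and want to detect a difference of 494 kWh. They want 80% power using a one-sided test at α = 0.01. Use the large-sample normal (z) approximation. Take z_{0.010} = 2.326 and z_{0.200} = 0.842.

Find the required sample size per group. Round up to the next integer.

n = 264 per group

n = (z_α + z_β)² · (σ₁² + σ₂²) / δ²
  = (2.326 + 0.842)² · (1883² + 1692² = 6408553) / 494²
  = 10.0362 · 6408553 / 244036
  = 263.56
Round up → n = 264 per group.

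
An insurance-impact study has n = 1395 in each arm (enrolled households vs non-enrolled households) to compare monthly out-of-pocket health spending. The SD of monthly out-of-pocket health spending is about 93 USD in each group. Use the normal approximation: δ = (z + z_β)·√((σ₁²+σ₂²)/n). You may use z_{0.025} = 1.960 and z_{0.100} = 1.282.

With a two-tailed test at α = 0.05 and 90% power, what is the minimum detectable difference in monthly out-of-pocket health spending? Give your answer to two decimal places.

Minimum detectable difference ≈ 11.42 USD

δ = (z_{α/2} + z_β) · √((σ₁²+σ₂²)/n)
  = (1.960 + 1.282) · √(17298/1395)
  = 3.242 · √12.4
  = 3.242 · 3.5214
  = 11.4163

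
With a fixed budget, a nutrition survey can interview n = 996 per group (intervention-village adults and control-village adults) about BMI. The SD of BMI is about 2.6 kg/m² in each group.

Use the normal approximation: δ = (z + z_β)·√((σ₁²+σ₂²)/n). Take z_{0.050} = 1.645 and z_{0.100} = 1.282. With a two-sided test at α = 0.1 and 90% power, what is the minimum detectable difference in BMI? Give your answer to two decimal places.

Minimum detectable difference ≈ 0.34 kg/m²

δ = (z_{α/2} + z_β) · √((σ₁²+σ₂²)/n)
  = (1.645 + 1.282) · √(13.52/996)
  = 2.927 · √0.01357
  = 2.927 · 0.1165
  = 0.3410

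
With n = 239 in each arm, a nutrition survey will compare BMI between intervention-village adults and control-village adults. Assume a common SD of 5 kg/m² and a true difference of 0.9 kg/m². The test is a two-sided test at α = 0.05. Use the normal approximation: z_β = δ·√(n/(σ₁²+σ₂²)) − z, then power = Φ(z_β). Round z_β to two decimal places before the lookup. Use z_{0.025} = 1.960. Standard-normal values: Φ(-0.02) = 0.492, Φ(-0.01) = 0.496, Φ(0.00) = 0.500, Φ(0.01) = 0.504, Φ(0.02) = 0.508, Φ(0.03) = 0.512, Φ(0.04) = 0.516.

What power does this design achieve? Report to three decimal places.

z_β = δ·√(n/(σ₁²+σ₂²)) − z_{α/2}
    = 0.9 · √(239/50) − 1.960
    = 0.9 · 2.18632 − 1.960
    = 1.9677 − 1.960 = 0.0077 → 0.01
Power = Φ(0.01) = 0.504.

Power ≈ 0.504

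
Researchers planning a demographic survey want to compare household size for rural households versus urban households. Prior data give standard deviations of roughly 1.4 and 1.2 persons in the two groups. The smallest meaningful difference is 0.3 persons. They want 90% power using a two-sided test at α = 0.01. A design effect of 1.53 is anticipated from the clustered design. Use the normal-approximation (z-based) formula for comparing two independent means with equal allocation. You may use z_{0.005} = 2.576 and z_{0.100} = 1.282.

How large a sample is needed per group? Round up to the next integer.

n = 861 per group

n = (z_{α/2} + z_β)² · (σ₁² + σ₂²) / δ²
  = (2.576 + 1.282)² · (1.4² + 1.2² = 3.4) / 0.3²
  = 14.8842 · 3.4 / 0.09
  = 562.29
Design effect: 1.53 × 562.29 = 860.30.
Round up → n = 861 per group.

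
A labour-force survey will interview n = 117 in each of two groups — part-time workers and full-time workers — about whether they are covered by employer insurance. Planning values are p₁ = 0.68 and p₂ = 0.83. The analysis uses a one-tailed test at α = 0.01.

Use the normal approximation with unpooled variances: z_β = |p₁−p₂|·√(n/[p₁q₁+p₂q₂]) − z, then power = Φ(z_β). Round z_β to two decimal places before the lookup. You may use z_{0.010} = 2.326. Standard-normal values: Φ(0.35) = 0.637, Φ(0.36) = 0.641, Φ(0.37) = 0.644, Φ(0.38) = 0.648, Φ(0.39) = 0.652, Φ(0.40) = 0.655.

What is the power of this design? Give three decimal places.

z_β = |p₁−p₂|·√(n/[p₁q₁+p₂q₂]) − z_α
    = 0.15 · √(117/0.3587) − 2.326
    = 0.15 · 18.0604 − 2.326
    = 2.7091 − 2.326 = 0.3831 → 0.38
Power = Φ(0.38) = 0.648.

Power ≈ 0.648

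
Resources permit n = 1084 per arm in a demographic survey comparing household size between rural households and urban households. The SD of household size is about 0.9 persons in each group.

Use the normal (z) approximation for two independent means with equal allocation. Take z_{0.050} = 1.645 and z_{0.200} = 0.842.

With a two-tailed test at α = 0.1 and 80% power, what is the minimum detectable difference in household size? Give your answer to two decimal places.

Minimum detectable difference ≈ 0.10 persons

δ = (z_{α/2} + z_β) · √((σ₁²+σ₂²)/n)
  = (1.645 + 0.842) · √(1.62/1084)
  = 2.487 · √0.00149
  = 2.487 · 0.0387
  = 0.0961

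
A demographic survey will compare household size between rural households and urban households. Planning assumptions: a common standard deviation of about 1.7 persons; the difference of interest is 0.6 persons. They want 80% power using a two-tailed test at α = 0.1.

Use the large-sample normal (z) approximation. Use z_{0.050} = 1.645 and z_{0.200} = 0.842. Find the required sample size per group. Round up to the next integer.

n = 100 per group

n = (z_{α/2} + z_β)² · (σ₁² + σ₂²) / δ²
  = (1.645 + 0.842)² · (2·1.7² = 5.78) / 0.6²
  = 6.1852 · 5.78 / 0.36
  = 99.31
Round up → n = 100 per group.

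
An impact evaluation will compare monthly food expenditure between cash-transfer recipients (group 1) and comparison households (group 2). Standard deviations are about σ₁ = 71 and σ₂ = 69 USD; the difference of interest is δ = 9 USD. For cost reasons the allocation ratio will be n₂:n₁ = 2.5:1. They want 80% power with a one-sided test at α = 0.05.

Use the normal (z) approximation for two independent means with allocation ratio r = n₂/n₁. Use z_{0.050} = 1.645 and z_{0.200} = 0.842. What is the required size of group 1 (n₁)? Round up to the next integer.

n₁ = (z_α + z_β)² · (σ₁² + σ₂²/r) / δ²
   = (1.645 + 0.842)² · (71² + 69²/2.5) / 9²
   = 6.1852 · (5041 + 1904.4) / 81
   = 6.1852 · 6945.4 / 81
   = 530.35
Round up → n₁ = 531; n₂ = r·n₁ = 2.5 × 531 = 1328.

n₁ = 531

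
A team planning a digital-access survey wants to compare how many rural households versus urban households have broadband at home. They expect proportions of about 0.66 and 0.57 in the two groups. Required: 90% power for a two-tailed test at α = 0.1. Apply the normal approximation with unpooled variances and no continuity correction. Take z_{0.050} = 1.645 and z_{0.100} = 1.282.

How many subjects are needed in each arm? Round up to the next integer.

n = 497 per group

n = (z_{α/2} + z_β)² · [p₁(1−p₁) + p₂(1−p₂)] / (p₁ − p₂)²
  = (1.645 + 1.282)² · (0.66·0.34 + 0.57·0.43) / (0.09)²
  = (2.927)² · (0.2244 + 0.2451) / 0.0081
  = 8.5673 · 0.4695 / 0.0081
  = 496.59
Round up → n = 497 per group.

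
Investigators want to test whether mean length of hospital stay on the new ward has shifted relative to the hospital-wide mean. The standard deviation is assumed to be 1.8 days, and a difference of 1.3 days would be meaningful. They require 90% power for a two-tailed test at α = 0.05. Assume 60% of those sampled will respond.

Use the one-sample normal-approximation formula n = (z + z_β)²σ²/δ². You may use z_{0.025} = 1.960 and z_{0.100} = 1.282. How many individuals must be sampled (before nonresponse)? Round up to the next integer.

n = (z_{α/2} + z_β)² · σ² / δ²
  = (1.960 + 1.282)² · 1.8² / 1.3²
  = 10.5106 · 3.24 / 1.69
  = 20.15
Adjust for 60% response: 20.15 / 0.60 = 33.58.
Round up → n = 34.

n = 34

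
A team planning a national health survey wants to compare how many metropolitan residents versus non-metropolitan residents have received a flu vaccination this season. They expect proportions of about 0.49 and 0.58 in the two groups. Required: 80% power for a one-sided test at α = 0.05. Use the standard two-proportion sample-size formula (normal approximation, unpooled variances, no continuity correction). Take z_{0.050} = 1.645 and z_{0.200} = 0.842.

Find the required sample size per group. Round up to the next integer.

n = (z_α + z_β)² · [p₁(1−p₁) + p₂(1−p₂)] / (p₁ − p₂)²
  = (1.645 + 0.842)² · (0.49·0.51 + 0.58·0.42) / (-0.09)²
  = (2.487)² · (0.2499 + 0.2436) / 0.0081
  = 6.1852 · 0.4935 / 0.0081
  = 376.84
Round up → n = 377 per group.

n = 377 per group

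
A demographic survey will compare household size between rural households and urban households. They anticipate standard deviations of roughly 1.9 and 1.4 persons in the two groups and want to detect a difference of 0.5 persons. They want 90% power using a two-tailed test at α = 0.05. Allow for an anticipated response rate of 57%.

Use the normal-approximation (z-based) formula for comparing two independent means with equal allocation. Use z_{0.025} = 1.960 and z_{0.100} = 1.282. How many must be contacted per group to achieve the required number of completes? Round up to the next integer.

n = (z_{α/2} + z_β)² · (σ₁² + σ₂²) / δ²
  = (1.960 + 1.282)² · (1.9² + 1.4² = 5.57) / 0.5²
  = 10.5106 · 5.57 / 0.25
  = 234.18
Adjust for 57% response: 234.18 / 0.57 = 410.83.
Round up → n = 411 per group.

n = 411 per group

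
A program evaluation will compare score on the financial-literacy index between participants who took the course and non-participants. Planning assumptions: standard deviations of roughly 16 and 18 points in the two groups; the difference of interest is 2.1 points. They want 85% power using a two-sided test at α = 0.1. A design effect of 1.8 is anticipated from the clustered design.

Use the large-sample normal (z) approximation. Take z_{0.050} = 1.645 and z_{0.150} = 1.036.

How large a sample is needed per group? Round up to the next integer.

n = (z_{α/2} + z_β)² · (σ₁² + σ₂²) / δ²
  = (1.645 + 1.036)² · (16² + 18² = 580) / 2.1²
  = 7.1878 · 580 / 4.41
  = 945.33
Design effect: 1.8 × 945.33 = 1701.59.
Round up → n = 1702 per group.

n = 1702 per group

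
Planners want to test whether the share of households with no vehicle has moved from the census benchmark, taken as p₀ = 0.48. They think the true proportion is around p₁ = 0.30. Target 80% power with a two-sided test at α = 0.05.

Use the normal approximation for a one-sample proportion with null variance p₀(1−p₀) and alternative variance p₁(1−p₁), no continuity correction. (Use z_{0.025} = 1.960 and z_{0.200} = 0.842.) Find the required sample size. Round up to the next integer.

n = [z_{α/2}·√(p₀q₀) + z_β·√(p₁q₁)]² / (p₁ − p₀)²
  = [1.960·√(0.48·0.52) + 0.842·√(0.30·0.70)]² / (-0.18)²
  = [1.960·0.4996 + 0.842·0.4583]² / 0.0324
  = [1.3651]² / 0.0324
  = 57.51
Round up → n = 58.

n = 58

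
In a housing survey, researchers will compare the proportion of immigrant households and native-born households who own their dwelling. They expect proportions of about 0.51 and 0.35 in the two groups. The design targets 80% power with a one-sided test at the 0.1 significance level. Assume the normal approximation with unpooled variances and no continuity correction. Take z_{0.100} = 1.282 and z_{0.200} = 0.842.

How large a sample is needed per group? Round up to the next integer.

n = (z_α + z_β)² · [p₁(1−p₁) + p₂(1−p₂)] / (p₁ − p₂)²
  = (1.282 + 0.842)² · (0.51·0.49 + 0.35·0.65) / (0.16)²
  = (2.124)² · (0.2499 + 0.2275) / 0.0256
  = 4.5114 · 0.4774 / 0.0256
  = 84.13
Round up → n = 85 per group.

n = 85 per group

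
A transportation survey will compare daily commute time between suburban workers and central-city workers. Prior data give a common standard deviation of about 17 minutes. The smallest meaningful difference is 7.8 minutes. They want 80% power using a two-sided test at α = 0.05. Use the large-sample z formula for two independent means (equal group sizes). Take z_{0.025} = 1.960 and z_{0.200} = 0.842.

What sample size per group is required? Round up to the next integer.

n = 75 per group

n = (z_{α/2} + z_β)² · (σ₁² + σ₂²) / δ²
  = (1.960 + 0.842)² · (2·17² = 578) / 7.8²
  = 7.8512 · 578 / 60.84
  = 74.59
Round up → n = 75 per group.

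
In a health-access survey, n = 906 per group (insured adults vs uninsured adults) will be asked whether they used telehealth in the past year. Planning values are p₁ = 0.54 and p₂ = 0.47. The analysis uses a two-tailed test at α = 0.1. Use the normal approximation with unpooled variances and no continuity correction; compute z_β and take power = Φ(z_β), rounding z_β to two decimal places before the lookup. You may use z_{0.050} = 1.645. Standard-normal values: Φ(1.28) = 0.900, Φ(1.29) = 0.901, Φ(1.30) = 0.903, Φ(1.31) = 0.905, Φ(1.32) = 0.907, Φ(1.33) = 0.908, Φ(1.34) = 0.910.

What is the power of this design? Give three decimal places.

Power ≈ 0.910

z_β = |p₁−p₂|·√(n/[p₁q₁+p₂q₂]) − z_{α/2}
    = 0.07 · √(906/0.4975) − 1.645
    = 0.07 · 42.6744 − 1.645
    = 2.9872 − 1.645 = 1.3422 → 1.34
Power = Φ(1.34) = 0.910.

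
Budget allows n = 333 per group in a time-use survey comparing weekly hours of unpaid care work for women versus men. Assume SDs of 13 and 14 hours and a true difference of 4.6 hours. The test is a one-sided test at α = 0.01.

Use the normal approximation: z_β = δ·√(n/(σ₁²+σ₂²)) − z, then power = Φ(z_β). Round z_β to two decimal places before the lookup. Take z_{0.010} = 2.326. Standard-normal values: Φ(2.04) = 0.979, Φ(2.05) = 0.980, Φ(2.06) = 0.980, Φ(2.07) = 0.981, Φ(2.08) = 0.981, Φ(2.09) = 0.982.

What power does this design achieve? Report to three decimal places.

z_β = δ·√(n/(σ₁²+σ₂²)) − z_α
    = 4.6 · √(333/365) − 2.326
    = 4.6 · 0.95516 − 2.326
    = 4.3937 − 2.326 = 2.0677 → 2.07
Power = Φ(2.07) = 0.981.

Power ≈ 0.981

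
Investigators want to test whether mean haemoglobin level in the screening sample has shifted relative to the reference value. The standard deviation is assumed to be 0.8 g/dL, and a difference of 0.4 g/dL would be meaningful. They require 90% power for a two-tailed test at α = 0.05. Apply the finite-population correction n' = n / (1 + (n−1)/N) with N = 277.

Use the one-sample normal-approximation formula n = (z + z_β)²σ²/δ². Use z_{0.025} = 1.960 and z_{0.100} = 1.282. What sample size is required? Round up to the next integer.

n = (z_{α/2} + z_β)² · σ² / δ²
  = (1.960 + 1.282)² · 0.8² / 0.4²
  = 10.5106 · 0.64 / 0.16
  = 42.04
Finite-population correction (N = 277): 42.04 / (1 + (42.04 − 1)/277) = 36.62.
Round up → n = 37.

n = 37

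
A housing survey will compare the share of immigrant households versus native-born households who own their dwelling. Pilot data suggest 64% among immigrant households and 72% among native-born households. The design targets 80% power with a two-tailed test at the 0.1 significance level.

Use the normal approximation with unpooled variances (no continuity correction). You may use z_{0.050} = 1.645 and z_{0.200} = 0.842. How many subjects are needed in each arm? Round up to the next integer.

n = (z_{α/2} + z_β)² · [p₁(1−p₁) + p₂(1−p₂)] / (p₁ − p₂)²
  = (1.645 + 0.842)² · (0.64·0.36 + 0.72·0.28) / (-0.08)²
  = (2.487)² · (0.2304 + 0.2016) / 0.0064
  = 6.1852 · 0.4320 / 0.0064
  = 417.50
Round up → n = 418 per group.

n = 418 per group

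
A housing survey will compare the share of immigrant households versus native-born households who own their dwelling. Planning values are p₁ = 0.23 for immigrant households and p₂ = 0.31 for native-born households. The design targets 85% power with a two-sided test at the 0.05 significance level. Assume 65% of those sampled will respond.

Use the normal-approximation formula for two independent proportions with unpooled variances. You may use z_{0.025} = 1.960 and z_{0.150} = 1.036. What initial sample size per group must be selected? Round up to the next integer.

n = 844 per group

n = (z_{α/2} + z_β)² · [p₁(1−p₁) + p₂(1−p₂)] / (p₁ − p₂)²
  = (1.960 + 1.036)² · (0.23·0.77 + 0.31·0.69) / (-0.08)²
  = (2.996)² · (0.1771 + 0.2139) / 0.0064
  = 8.9760 · 0.3910 / 0.0064
  = 548.38
Adjust for 65% response: 548.38 / 0.65 = 843.66.
Round up → n = 844 per group.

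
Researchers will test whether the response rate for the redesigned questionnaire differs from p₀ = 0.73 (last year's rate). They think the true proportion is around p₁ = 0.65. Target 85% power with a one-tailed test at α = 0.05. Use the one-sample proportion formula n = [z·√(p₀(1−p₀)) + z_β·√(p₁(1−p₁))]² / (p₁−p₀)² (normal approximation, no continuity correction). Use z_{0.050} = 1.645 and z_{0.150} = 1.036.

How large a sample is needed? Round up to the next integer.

n = 235

n = [z_α·√(p₀q₀) + z_β·√(p₁q₁)]² / (p₁ − p₀)²
  = [1.645·√(0.73·0.27) + 1.036·√(0.65·0.35)]² / (-0.08)²
  = [1.645·0.4440 + 1.036·0.4770]² / 0.0064
  = [1.2245]² / 0.0064
  = 234.26
Round up → n = 235.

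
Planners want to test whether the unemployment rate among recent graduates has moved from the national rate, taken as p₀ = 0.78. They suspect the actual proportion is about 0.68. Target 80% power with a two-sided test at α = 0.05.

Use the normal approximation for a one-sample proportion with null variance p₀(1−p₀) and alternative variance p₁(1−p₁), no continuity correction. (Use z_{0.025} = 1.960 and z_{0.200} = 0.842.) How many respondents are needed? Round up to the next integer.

n = [z_{α/2}·√(p₀q₀) + z_β·√(p₁q₁)]² / (p₁ − p₀)²
  = [1.960·√(0.78·0.22) + 0.842·√(0.68·0.32)]² / (-0.10)²
  = [1.960·0.4142 + 0.842·0.4665]² / 0.0100
  = [1.2047]² / 0.0100
  = 145.13
Round up → n = 146.

n = 146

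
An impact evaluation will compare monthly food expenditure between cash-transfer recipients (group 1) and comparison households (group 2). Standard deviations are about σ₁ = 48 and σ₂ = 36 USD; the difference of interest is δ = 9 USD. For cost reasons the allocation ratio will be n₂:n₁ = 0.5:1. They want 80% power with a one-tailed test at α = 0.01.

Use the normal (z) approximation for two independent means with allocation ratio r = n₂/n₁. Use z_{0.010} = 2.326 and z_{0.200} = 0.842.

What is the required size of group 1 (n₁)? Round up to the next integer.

n₁ = 607

n₁ = (z_α + z_β)² · (σ₁² + σ₂²/r) / δ²
   = (2.326 + 0.842)² · (48² + 36²/0.5) / 9²
   = 10.0362 · (2304 + 2592) / 81
   = 10.0362 · 4896 / 81
   = 606.63
Round up → n₁ = 607; n₂ = r·n₁ = 0.5 × 607 = 304.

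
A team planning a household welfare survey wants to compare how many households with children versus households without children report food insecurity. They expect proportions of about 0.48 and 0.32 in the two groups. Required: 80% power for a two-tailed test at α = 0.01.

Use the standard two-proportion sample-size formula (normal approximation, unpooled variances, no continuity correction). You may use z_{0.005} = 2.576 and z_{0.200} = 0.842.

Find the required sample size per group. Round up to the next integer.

n = (z_{α/2} + z_β)² · [p₁(1−p₁) + p₂(1−p₂)] / (p₁ − p₂)²
  = (2.576 + 0.842)² · (0.48·0.52 + 0.32·0.68) / (0.16)²
  = (3.418)² · (0.2496 + 0.2176) / 0.0256
  = 11.6827 · 0.4672 / 0.0256
  = 213.21
Round up → n = 214 per group.

n = 214 per group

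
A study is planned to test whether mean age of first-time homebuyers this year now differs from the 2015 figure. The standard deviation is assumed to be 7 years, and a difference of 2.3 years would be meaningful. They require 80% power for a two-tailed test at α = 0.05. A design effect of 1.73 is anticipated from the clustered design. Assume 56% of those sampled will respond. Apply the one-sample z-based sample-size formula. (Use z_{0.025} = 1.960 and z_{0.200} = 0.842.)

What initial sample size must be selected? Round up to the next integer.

n = 225

n = (z_{α/2} + z_β)² · σ² / δ²
  = (1.960 + 0.842)² · 7² / 2.3²
  = 7.8512 · 49 / 5.29
  = 72.72
Design effect: 1.73 × 72.72 = 125.81.
Adjust for 56% response: 125.81 / 0.56 = 224.66.
Round up → n = 225.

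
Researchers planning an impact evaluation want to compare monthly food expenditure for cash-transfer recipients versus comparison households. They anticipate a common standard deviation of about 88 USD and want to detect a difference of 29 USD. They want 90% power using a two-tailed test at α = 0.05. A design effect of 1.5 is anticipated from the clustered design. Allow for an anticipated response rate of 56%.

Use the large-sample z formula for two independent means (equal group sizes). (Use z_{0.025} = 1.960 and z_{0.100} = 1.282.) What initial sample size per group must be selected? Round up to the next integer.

n = (z_{α/2} + z_β)² · (σ₁² + σ₂²) / δ²
  = (1.960 + 1.282)² · (2·88² = 15488) / 29²
  = 10.5106 · 15488 / 841
  = 193.56
Design effect: 1.5 × 193.56 = 290.35.
Adjust for 56% response: 290.35 / 0.56 = 518.48.
Round up → n = 519 per group.

n = 519 per group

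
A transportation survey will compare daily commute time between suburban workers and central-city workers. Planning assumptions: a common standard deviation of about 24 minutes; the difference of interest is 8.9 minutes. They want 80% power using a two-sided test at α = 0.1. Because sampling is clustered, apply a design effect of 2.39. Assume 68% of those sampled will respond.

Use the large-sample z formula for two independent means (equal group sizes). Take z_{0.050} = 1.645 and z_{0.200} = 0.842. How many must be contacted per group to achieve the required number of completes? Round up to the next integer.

n = (z_{α/2} + z_β)² · (σ₁² + σ₂²) / δ²
  = (1.645 + 0.842)² · (2·24² = 1152) / 8.9²
  = 6.1852 · 1152 / 79.21
  = 89.95
Design effect: 2.39 × 89.95 = 214.99.
Adjust for 68% response: 214.99 / 0.68 = 316.16.
Round up → n = 317 per group.

n = 317 per group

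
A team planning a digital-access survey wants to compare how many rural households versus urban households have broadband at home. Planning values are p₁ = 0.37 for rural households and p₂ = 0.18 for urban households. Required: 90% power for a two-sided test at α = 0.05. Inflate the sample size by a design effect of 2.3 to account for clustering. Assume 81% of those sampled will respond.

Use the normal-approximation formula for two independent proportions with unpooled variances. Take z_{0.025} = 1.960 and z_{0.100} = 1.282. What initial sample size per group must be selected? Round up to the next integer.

n = 315 per group

n = (z_{α/2} + z_β)² · [p₁(1−p₁) + p₂(1−p₂)] / (p₁ − p₂)²
  = (1.960 + 1.282)² · (0.37·0.63 + 0.18·0.82) / (0.19)²
  = (3.242)² · (0.2331 + 0.1476) / 0.0361
  = 10.5106 · 0.3807 / 0.0361
  = 110.84
Design effect: 2.3 × 110.84 = 254.94.
Adjust for 81% response: 254.94 / 0.81 = 314.73.
Round up → n = 315 per group.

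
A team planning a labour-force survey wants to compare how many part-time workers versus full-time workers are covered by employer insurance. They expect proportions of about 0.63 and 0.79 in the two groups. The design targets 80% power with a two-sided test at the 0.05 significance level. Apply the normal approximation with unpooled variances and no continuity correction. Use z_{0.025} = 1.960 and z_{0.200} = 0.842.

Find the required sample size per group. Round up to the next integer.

n = 123 per group

n = (z_{α/2} + z_β)² · [p₁(1−p₁) + p₂(1−p₂)] / (p₁ − p₂)²
  = (1.960 + 0.842)² · (0.63·0.37 + 0.79·0.21) / (-0.16)²
  = (2.802)² · (0.2331 + 0.1659) / 0.0256
  = 7.8512 · 0.3990 / 0.0256
  = 122.37
Round up → n = 123 per group.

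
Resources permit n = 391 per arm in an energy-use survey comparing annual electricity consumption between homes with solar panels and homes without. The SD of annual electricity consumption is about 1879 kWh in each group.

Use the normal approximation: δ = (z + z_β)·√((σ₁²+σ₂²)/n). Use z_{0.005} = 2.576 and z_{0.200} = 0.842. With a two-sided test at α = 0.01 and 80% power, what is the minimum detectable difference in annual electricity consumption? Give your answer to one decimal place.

δ = (z_{α/2} + z_β) · √((σ₁²+σ₂²)/n)
  = (2.576 + 0.842) · √(7061282/391)
  = 3.418 · √18059.5
  = 3.418 · 134.3858
  = 459.3307

Minimum detectable difference ≈ 459.3 kWh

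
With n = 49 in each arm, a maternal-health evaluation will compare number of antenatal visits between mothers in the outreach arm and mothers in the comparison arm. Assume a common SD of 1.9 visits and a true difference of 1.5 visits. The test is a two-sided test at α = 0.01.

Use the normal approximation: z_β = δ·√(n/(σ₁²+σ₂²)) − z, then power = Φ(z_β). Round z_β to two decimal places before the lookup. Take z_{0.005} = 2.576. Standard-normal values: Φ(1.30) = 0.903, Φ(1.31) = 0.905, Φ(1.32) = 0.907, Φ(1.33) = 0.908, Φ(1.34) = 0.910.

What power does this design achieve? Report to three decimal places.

z_β = δ·√(n/(σ₁²+σ₂²)) − z_{α/2}
    = 1.5 · √(49/7.22) − 2.576
    = 1.5 · 2.60513 − 2.576
    = 3.9077 − 2.576 = 1.3317 → 1.33
Power = Φ(1.33) = 0.908.

Power ≈ 0.908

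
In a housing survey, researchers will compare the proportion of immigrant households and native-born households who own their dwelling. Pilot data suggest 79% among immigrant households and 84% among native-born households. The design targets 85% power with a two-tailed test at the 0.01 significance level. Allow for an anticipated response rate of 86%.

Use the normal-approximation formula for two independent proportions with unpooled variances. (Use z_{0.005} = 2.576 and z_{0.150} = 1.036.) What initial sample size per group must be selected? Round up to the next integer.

n = (z_{α/2} + z_β)² · [p₁(1−p₁) + p₂(1−p₂)] / (p₁ − p₂)²
  = (2.576 + 1.036)² · (0.79·0.21 + 0.84·0.16) / (-0.05)²
  = (3.612)² · (0.1659 + 0.1344) / 0.0025
  = 13.0465 · 0.3003 / 0.0025
  = 1567.15
Adjust for 86% response: 1567.15 / 0.86 = 1822.27.
Round up → n = 1823 per group.

n = 1823 per group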